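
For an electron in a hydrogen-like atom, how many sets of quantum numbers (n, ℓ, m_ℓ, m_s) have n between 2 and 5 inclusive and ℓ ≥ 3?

46

Count contributing orbitals for each principal shell:
n=4 → 7; n=5 → 16.
Orbitals: 7 + 16 = 23. Including both spin states (m_s = ±1/2) gives 2 × 23 = 46 states.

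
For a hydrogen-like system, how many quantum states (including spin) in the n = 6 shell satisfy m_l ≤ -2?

Contributions: l=2 → 1; l=3 → 2; l=4 → 3; l=5 → 4.
Orbitals: 1 + 2 + 3 + 4 = 10. Each orbital carries two spin states, so 10 × 2 = 20 states.

20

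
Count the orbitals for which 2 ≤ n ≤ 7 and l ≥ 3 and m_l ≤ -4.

Treat each shell separately and count matching orbitals:
n=5 → 1; n=6 → 3; n=7 → 6.
Total orbitals: 1 + 3 + 6 = 10.

10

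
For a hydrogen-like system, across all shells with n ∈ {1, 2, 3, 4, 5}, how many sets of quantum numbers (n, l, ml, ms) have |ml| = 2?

Count contributing orbitals for each principal shell:
n=3 → 2; n=4 → 4; n=5 → 6.
Orbitals: 2 + 4 + 6 = 12. Including both spin states (ms = ±1/2) gives 2 × 12 = 24 states.

24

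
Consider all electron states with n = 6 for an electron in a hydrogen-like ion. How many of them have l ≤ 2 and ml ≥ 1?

Contributions: l=1 → 1; l=2 → 2.
Orbitals: 1 + 2 = 3. Each orbital carries two spin states, so 3 × 2 = 6 states.

6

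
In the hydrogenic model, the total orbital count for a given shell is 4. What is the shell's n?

n = 2

n² = 4 ⇒ n = 2.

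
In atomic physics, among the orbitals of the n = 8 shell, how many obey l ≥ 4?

48

The n = 8 shell has l = 0 through 7; check each.
The (l, ml) pairs meeting l ≥ 4 give: l=4 → 9; l=5 → 11; l=6 → 13; l=7 → 15.
Total orbitals: 9 + 11 + 13 + 15 = 48.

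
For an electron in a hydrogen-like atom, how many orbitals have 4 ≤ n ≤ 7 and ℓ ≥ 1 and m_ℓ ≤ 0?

Per-shell orbital counts meeting the constraint:
n=4 → 9; n=5 → 14; n=6 → 20; n=7 → 27.
Total orbitals: 9 + 14 + 20 + 27 = 70.

70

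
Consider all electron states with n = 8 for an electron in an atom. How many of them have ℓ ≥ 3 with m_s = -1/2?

With n = 8 the allowed ℓ are 0, 1, …, 7.
Orbitals with ℓ ≥ 3, by ℓ: ℓ=3 → 7; ℓ=4 → 9; ℓ=5 → 11; ℓ=6 → 13; ℓ=7 → 15.
Orbitals: 7 + 9 + 11 + 13 + 15 = 55. With m_s fixed to a single value there is one state per orbital, giving 55 states.

55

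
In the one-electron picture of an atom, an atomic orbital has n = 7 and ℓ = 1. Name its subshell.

ℓ = 1 corresponds to the letter 'p', so the subshell is 7p.

7p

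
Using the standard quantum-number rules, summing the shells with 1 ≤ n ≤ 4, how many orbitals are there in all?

Shell n has n² orbitals: 1²=1 + 2²=4 + 3²=9 + 4²=16 = 30 orbitals.

30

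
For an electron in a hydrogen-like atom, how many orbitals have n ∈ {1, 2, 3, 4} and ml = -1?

6

For each n in the range, tally the orbitals obeying ml = -1:
n=2 → 1; n=3 → 2; n=4 → 3.
Total orbitals: 1 + 2 + 3 = 6.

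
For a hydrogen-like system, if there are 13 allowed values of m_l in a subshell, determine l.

l = 6 (i)

m_l ranges over 2l+1 integers, so 2l+1 = 13 ⇒ l = 6.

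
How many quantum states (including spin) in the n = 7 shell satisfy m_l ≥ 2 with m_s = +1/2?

The n = 7 shell has l = 0 through 6; check each.
Contributions: l=2 → 1; l=3 → 2; l=4 → 3; l=5 → 4; l=6 → 5.
Orbitals: 1 + 2 + 3 + 4 + 5 = 15. With m_s fixed to a single value there is one state per orbital, giving 15 states.

15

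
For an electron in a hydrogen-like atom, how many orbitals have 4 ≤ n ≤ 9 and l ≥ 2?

247

Per-shell orbital counts meeting the constraint:
n=4 → 12; n=5 → 21; n=6 → 32; n=7 → 45; n=8 → 60; n=9 → 77.
Total orbitals: 12 + 21 + 32 + 45 + 60 + 77 = 247.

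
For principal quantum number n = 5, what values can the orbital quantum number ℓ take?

0, 1, 2, 3, 4

ℓ is an integer with 0 ≤ ℓ ≤ n−1, so for n = 5: ℓ = 0, 1, 2, 3, 4.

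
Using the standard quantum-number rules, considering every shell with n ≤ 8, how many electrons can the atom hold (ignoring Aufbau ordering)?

408

Total orbitals = 1² + 2² + 3² + 4² + 5² + 6² + 7² + 8² = 204. Doubling for spin gives 408 electrons.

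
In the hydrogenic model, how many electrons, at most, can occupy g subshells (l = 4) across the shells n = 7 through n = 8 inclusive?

A g subshell (l = 4) exists for every n ≥ 5, so shells n = 7, 8 each contribute one — 2 subshells.
Since each g subshell holds 2(2·4+1) = 18 electrons, the total is 2 × 18 = 36.

36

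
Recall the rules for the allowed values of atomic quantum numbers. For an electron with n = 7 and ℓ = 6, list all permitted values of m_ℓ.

-6, -5, -4, -3, -2, -1, 0, 1, 2, 3, 4, 5, 6

m_ℓ takes every integer from −ℓ to +ℓ. With ℓ = 6 that gives the 13 values -6, -5, -4, -3, -2, -1, 0, 1, 2, 3, 4, 5, 6.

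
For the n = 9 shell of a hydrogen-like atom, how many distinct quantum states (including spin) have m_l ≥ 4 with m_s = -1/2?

The n = 9 shell has l = 0 through 8; check each.
Per l-value: l=4 → 1; l=5 → 2; l=6 → 3; l=7 → 4; l=8 → 5.
Orbitals: 1 + 2 + 3 + 4 + 5 = 15. With m_s fixed to a single value there is one state per orbital, giving 15 states.

15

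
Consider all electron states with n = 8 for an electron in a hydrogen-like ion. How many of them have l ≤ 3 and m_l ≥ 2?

Go through l = 0, …, 7 (the values permitted for n = 8).
Per l-value: l=2 → 1; l=3 → 2.
Orbitals: 1 + 2 = 3. Each orbital carries two spin states, so 3 × 2 = 6 states.

6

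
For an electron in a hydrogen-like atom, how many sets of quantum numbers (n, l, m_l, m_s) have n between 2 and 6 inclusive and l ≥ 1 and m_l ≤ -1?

70

For each n in the range, tally the orbitals obeying l ≥ 1 and m_l ≤ -1:
n=2 → 1; n=3 → 3; n=4 → 6; n=5 → 10; n=6 → 15.
Orbitals: 1 + 3 + 6 + 10 + 15 = 35. Including both spin states (m_s = ±1/2) gives 2 × 35 = 70 states.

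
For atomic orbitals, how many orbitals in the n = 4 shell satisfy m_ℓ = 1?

Orbitals with m_ℓ = 1, by ℓ: ℓ=1 → 1; ℓ=2 → 1; ℓ=3 → 1.
Total orbitals: 1 + 1 + 1 = 3.

3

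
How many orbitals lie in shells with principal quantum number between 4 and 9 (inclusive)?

271

Shell n has n² orbitals: 4²=16 + 5²=25 + 6²=36 + 7²=49 + 8²=64 + 9²=81 = 271 orbitals.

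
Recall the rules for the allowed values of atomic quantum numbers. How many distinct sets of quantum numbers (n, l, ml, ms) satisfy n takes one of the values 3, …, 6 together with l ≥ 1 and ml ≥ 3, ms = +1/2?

10

Treat each shell separately and count matching orbitals:
n=4 → 1; n=5 → 3; n=6 → 6.
Orbitals: 1 + 3 + 6 = 10. With ms fixed to +1/2 there is one state per orbital, so 10 states.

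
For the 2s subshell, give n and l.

The leading integer gives n = 2; the letter 's' means l = 0.

n = 2, l = 0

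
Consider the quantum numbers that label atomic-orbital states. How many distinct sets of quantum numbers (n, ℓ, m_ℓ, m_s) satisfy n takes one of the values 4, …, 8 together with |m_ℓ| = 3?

60

For each n in the range, tally the orbitals obeying |m_ℓ| = 3:
n=4 → 2; n=5 → 4; n=6 → 6; n=7 → 8; n=8 → 10.
Orbitals: 2 + 4 + 6 + 8 + 10 = 30. Including both spin states (m_s = ±1/2) gives 2 × 30 = 60 states.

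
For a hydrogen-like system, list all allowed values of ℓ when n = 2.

0, 1

ℓ is an integer with 0 ≤ ℓ ≤ n−1, so for n = 2: ℓ = 0, 1.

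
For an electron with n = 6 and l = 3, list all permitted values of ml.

ml takes every integer from −l to +l. With l = 3 that gives the 7 values -3, -2, -1, 0, 1, 2, 3.

-3, -2, -1, 0, 1, 2, 3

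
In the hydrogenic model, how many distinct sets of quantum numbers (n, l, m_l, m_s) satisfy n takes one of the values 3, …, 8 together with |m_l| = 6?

12

For each n in the range, tally the orbitals obeying |m_l| = 6:
n=7 → 2; n=8 → 4.
Orbitals: 2 + 4 = 6. Including both spin states (m_s = ±1/2) gives 2 × 6 = 12 states.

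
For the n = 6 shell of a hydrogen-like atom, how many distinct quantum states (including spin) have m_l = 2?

8

With n = 6 the allowed l are 0, 1, …, 5.
Orbitals with m_l = 2, by l: l=2 → 1; l=3 → 1; l=4 → 1; l=5 → 1.
Orbitals: 1 + 1 + 1 + 1 = 4. Each orbital carries two spin states, so 4 × 2 = 8 states.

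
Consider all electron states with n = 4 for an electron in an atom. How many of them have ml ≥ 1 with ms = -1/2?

The (l, ml) pairs meeting ml ≥ 1 give: l=1 → 1; l=2 → 2; l=3 → 3.
Orbitals: 1 + 2 + 3 = 6. With ms fixed to a single value there is one state per orbital, giving 6 states.

6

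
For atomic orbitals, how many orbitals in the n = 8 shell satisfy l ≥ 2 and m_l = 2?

6

The n = 8 shell has l = 0 through 7; check each.
The (l, m_l) pairs meeting l ≥ 2 and m_l = 2 give: l=2 → 1; l=3 → 1; l=4 → 1; l=5 → 1; l=6 → 1; l=7 → 1.
Total orbitals: 1 + 1 + 1 + 1 + 1 + 1 = 6.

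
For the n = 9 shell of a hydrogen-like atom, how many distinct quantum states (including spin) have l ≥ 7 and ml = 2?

4

Go through l = 0, …, 8 (the values permitted for n = 9).
Contributions: l=7 → 1; l=8 → 1.
Orbitals: 1 + 1 = 2. Each orbital carries two spin states, so 2 × 2 = 4 states.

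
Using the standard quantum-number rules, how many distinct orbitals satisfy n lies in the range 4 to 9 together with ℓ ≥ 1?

Treat each shell separately and count matching orbitals:
n=4 → 15; n=5 → 24; n=6 → 35; n=7 → 48; n=8 → 63; n=9 → 80.
Total orbitals: 15 + 24 + 35 + 48 + 63 + 80 = 265.

265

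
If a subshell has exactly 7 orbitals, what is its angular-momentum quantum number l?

2l+1 = 7 gives l = 3.

l = 3 (f)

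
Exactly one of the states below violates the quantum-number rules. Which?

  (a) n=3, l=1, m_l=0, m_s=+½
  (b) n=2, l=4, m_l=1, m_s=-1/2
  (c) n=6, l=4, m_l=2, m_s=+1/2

(b) has l = 4 ≥ n = 2, violating 0 ≤ l ≤ n−1.
The remaining sets (a), (c) satisfy all four rules.

(b)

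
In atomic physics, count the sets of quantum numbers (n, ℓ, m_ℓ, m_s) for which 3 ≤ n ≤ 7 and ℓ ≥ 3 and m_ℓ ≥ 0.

100

Per-shell orbital counts meeting the constraint:
n=4 → 4; n=5 → 9; n=6 → 15; n=7 → 22.
Orbitals: 4 + 9 + 15 + 22 = 50. Including both spin states (m_s = ±1/2) gives 2 × 50 = 100 states.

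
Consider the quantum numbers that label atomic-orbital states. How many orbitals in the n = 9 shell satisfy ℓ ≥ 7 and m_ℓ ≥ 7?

3

The (ℓ, m_ℓ) pairs meeting ℓ ≥ 7 and m_ℓ ≥ 7 give: ℓ=7 → 1; ℓ=8 → 2.
Total orbitals: 1 + 2 = 3.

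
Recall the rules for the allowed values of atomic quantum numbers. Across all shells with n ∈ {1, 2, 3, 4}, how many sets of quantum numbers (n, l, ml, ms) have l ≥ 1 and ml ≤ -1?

20

Go shell by shell, enumerating (l, ml) with l ≥ 1 and ml ≤ -1:
n=2 → 1; n=3 → 3; n=4 → 6.
Orbitals: 1 + 3 + 6 = 10. Including both spin states (ms = ±1/2) gives 2 × 10 = 20 states.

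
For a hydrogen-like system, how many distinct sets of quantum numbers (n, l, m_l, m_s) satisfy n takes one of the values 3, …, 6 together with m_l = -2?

Treat each shell separately and count matching orbitals:
n=3 → 1; n=4 → 2; n=5 → 3; n=6 → 4.
Orbitals: 1 + 2 + 3 + 4 = 10. Including both spin states (m_s = ±1/2) gives 2 × 10 = 20 states.

20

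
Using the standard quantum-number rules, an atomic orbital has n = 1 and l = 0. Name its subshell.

l = 0 corresponds to the letter 's', so the subshell is 1s.

1s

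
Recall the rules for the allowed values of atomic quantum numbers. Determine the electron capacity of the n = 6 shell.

72

A shell holds 2n² electrons: 2 × 6² = 2 × 36 = 72.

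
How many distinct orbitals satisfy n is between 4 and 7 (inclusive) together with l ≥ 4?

62

Work shell by shell — for each n, count the (l, ml) pairs that satisfy l ≥ 4:
n=5 → 9; n=6 → 20; n=7 → 33.
Total orbitals: 9 + 20 + 33 = 62.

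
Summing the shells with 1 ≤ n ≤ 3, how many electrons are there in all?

28

Shell n has n² orbitals: 1²=1 + 2²=4 + 3²=9 = 14 orbitals.
Two spin states per orbital: 2 × 14 = 28 electrons.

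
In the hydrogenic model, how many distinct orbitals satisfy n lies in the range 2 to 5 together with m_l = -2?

6

Go shell by shell, enumerating (l, m_l) with m_l = -2:
n=3 → 1; n=4 → 2; n=5 → 3.
Total orbitals: 1 + 2 + 3 = 6.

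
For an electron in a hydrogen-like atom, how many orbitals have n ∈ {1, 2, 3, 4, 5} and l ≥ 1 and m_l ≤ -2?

Count contributing orbitals for each principal shell:
n=3 → 1; n=4 → 3; n=5 → 6.
Total orbitals: 1 + 3 + 6 = 10.

10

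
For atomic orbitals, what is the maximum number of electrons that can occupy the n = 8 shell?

A shell holds 2n² electrons: 2 × 8² = 2 × 64 = 128.

128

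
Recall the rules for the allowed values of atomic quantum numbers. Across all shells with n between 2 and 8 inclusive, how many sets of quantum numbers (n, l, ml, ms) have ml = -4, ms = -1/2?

10

Count contributing orbitals for each principal shell:
n=5 → 1; n=6 → 2; n=7 → 3; n=8 → 4.
Orbitals: 1 + 2 + 3 + 4 = 10. With ms fixed to -1/2 there is one state per orbital, so 10 states.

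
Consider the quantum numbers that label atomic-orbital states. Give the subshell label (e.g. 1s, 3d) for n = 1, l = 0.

l = 0 corresponds to the letter 's', so the subshell is 1s.

1s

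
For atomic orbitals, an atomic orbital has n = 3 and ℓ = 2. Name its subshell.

3d

ℓ = 2 corresponds to the letter 'd', so the subshell is 3d.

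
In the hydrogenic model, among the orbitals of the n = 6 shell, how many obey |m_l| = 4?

4

Go through l = 0, …, 5 (the values permitted for n = 6).
The (l, m_l) pairs meeting |m_l| = 4 give: l=4 → 2; l=5 → 2.
Total orbitals: 2 + 2 = 4.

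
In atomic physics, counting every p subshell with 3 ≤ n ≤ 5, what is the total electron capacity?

A p subshell (ℓ = 1) exists for every n ≥ 2, so shells n = 3, 4, 5 each contribute one — 3 subshells.
Since each p subshell holds 2(2·1+1) = 6 electrons, the total is 3 × 6 = 18.

18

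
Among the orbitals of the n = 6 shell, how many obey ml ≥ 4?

3

The (l, ml) pairs meeting ml ≥ 4 give: l=4 → 1; l=5 → 2.
Total orbitals: 1 + 2 = 3.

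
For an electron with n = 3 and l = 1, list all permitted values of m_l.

-1, 0, 1

m_l takes every integer from −l to +l. With l = 1 that gives the 3 values -1, 0, 1.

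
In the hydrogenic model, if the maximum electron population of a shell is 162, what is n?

n = 9

2n² = 162 ⇒ n² = 81 ⇒ n = 9.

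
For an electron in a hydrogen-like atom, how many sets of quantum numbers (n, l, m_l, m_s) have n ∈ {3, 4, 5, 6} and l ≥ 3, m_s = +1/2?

Work shell by shell — for each n, count the (l, m_l) pairs that satisfy l ≥ 3:
n=4 → 7; n=5 → 16; n=6 → 27.
Orbitals: 7 + 16 + 27 = 50. With m_s fixed to +1/2 there is one state per orbital, so 50 states.

50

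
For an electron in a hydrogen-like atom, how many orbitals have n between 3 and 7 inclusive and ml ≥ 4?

10

Go shell by shell, enumerating (l, ml) with ml ≥ 4:
n=5 → 1; n=6 → 3; n=7 → 6.
Total orbitals: 1 + 3 + 6 = 10.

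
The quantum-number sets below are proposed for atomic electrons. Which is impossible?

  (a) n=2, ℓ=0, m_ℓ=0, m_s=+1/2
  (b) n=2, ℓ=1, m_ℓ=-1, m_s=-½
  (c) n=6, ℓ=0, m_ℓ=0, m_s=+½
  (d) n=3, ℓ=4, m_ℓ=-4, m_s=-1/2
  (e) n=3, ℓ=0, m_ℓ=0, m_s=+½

(d) has ℓ = 4 ≥ n = 3, violating 0 ≤ ℓ ≤ n−1.
The remaining sets (a), (b), (c), (e) satisfy all four rules.

(d)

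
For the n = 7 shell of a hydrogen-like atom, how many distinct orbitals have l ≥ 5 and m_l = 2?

Go through l = 0, …, 6 (the values permitted for n = 7).
Per l-value: l=5 → 1; l=6 → 1.
Total orbitals: 1 + 1 = 2.

2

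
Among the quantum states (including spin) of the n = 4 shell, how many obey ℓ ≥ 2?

The n = 4 shell has ℓ = 0 through 3; check each.
Orbitals with ℓ ≥ 2, by ℓ: ℓ=2 → 5; ℓ=3 → 7.
Orbitals: 5 + 7 = 12. Each orbital carries two spin states, so 12 × 2 = 24 states.

24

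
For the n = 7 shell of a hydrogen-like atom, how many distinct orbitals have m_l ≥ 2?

15

With n = 7 the allowed l are 0, 1, …, 6.
The (l, m_l) pairs meeting m_l ≥ 2 give: l=2 → 1; l=3 → 2; l=4 → 3; l=5 → 4; l=6 → 5.
Total orbitals: 1 + 2 + 3 + 4 + 5 = 15.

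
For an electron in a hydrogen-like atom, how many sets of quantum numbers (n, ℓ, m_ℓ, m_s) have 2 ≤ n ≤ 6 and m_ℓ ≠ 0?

Treat each shell separately and count matching orbitals:
n=2 → 2; n=3 → 6; n=4 → 12; n=5 → 20; n=6 → 30.
Orbitals: 2 + 6 + 12 + 20 + 30 = 70. Including both spin states (m_s = ±1/2) gives 2 × 70 = 140 states.

140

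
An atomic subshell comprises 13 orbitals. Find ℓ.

2ℓ+1 = 13 gives ℓ = 6.

ℓ = 6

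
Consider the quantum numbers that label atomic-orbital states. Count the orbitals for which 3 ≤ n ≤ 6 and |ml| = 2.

20

Treat each shell separately and count matching orbitals:
n=3 → 2; n=4 → 4; n=5 → 6; n=6 → 8.
Total orbitals: 2 + 4 + 6 + 8 = 20.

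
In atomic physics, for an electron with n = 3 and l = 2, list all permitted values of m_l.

m_l takes every integer from −l to +l. With l = 2 that gives the 5 values -2, -1, 0, 1, 2.

-2, -1, 0, 1, 2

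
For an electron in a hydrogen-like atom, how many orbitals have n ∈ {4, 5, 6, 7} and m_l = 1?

Count contributing orbitals for each principal shell:
n=4 → 3; n=5 → 4; n=6 → 5; n=7 → 6.
Total orbitals: 3 + 4 + 5 + 6 = 18.

18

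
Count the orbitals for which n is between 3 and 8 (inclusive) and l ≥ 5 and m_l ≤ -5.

Go shell by shell, enumerating (l, m_l) with l ≥ 5 and m_l ≤ -5:
n=6 → 1; n=7 → 3; n=8 → 6.
Total orbitals: 1 + 3 + 6 = 10.

10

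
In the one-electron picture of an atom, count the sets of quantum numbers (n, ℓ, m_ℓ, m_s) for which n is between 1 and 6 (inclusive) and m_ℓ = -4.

Per-shell orbital counts meeting the constraint:
n=5 → 1; n=6 → 2.
Orbitals: 1 + 2 = 3. Including both spin states (m_s = ±1/2) gives 2 × 3 = 6 states.

6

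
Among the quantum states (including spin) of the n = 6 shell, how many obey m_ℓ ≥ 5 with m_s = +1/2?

1

The n = 6 shell has ℓ = 0 through 5; check each.
Contributions: ℓ=5 → 1.
Orbitals: 1. With m_s fixed to a single value there is one state per orbital, giving 1 state.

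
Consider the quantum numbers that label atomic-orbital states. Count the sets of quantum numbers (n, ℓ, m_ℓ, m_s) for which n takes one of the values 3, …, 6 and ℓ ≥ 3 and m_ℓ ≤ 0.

56

Go shell by shell, enumerating (ℓ, m_ℓ) with ℓ ≥ 3 and m_ℓ ≤ 0:
n=4 → 4; n=5 → 9; n=6 → 15.
Orbitals: 4 + 9 + 15 = 28. Including both spin states (m_s = ±1/2) gives 2 × 28 = 56 states.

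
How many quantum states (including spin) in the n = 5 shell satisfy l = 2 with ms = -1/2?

With n = 5 the allowed l are 0, 1, …, 4.
The (l, ml) pairs meeting l = 2 give: l=2 → 5.
Orbitals: 5. With ms fixed to a single value there is one state per orbital, giving 5 states.

5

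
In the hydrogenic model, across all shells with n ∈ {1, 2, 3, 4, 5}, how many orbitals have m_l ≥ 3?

4

Treat each shell separately and count matching orbitals:
n=4 → 1; n=5 → 3.
Total orbitals: 1 + 3 = 4.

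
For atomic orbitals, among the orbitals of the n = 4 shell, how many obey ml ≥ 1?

The n = 4 shell has l = 0 through 3; check each.
The (l, ml) pairs meeting ml ≥ 1 give: l=1 → 1; l=2 → 2; l=3 → 3.
Total orbitals: 1 + 2 + 3 = 6.

6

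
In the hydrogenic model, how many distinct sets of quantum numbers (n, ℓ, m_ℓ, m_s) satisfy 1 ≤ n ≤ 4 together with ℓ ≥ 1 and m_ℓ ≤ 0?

Per-shell orbital counts meeting the constraint:
n=2 → 2; n=3 → 5; n=4 → 9.
Orbitals: 2 + 5 + 9 = 16. Including both spin states (m_s = ±1/2) gives 2 × 16 = 32 states.

32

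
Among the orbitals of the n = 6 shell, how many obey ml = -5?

1

With n = 6 the allowed l are 0, 1, …, 5.
The (l, ml) pairs meeting ml = -5 give: l=5 → 1.
Total orbitals: 1.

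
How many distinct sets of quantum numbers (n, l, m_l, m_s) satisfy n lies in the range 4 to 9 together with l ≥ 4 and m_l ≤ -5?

40

Work shell by shell — for each n, count the (l, m_l) pairs that satisfy l ≥ 4 and m_l ≤ -5:
n=6 → 1; n=7 → 3; n=8 → 6; n=9 → 10.
Orbitals: 1 + 3 + 6 + 10 = 20. Including both spin states (m_s = ±1/2) gives 2 × 20 = 40 states.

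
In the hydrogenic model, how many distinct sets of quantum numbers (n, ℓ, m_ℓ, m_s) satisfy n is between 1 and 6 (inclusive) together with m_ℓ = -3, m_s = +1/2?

Count contributing orbitals for each principal shell:
n=4 → 1; n=5 → 2; n=6 → 3.
Orbitals: 1 + 2 + 3 = 6. With m_s fixed to +1/2 there is one state per orbital, so 6 states.

6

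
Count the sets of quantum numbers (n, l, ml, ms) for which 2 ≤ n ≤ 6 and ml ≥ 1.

70

Count contributing orbitals for each principal shell:
n=2 → 1; n=3 → 3; n=4 → 6; n=5 → 10; n=6 → 15.
Orbitals: 1 + 3 + 6 + 10 + 15 = 35. Including both spin states (ms = ±1/2) gives 2 × 35 = 70 states.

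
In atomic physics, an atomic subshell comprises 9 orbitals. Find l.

2l+1 = 9 gives l = 4.

l = 4 (g)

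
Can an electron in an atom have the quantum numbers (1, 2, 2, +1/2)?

Invalid

The orbital quantum number must satisfy 0 ≤ ℓ ≤ n−1. With n = 1 the allowed ℓ values are 0, so ℓ = 2 is out of range.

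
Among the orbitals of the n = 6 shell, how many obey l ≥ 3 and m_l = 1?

3

The (l, m_l) pairs meeting l ≥ 3 and m_l = 1 give: l=3 → 1; l=4 → 1; l=5 → 1.
Total orbitals: 1 + 1 + 1 = 3.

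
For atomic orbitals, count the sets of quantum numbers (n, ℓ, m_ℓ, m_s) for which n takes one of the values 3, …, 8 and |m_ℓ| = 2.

84

Work shell by shell — for each n, count the (ℓ, m_ℓ) pairs that satisfy |m_ℓ| = 2:
n=3 → 2; n=4 → 4; n=5 → 6; n=6 → 8; n=7 → 10; n=8 → 12.
Orbitals: 2 + 4 + 6 + 8 + 10 + 12 = 42. Including both spin states (m_s = ±1/2) gives 2 × 42 = 84 states.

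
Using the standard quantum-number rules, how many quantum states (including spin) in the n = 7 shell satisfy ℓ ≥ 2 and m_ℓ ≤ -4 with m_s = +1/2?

Go through ℓ = 0, …, 6 (the values permitted for n = 7).
Orbitals with ℓ ≥ 2 and m_ℓ ≤ -4, by ℓ: ℓ=4 → 1; ℓ=5 → 2; ℓ=6 → 3.
Orbitals: 1 + 2 + 3 = 6. With m_s fixed to a single value there is one state per orbital, giving 6 states.

6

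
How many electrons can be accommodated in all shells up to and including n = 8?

408

Total orbitals = 1² + 2² + 3² + 4² + 5² + 6² + 7² + 8² = 204. Doubling for spin gives 408 electrons.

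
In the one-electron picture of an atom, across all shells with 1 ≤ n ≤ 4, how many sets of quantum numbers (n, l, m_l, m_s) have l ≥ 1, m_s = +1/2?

26

For each n in the range, tally the orbitals obeying l ≥ 1:
n=2 → 3; n=3 → 8; n=4 → 15.
Orbitals: 3 + 8 + 15 = 26. With m_s fixed to +1/2 there is one state per orbital, so 26 states.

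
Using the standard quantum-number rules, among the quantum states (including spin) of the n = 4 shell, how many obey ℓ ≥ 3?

14

With n = 4 the allowed ℓ are 0, 1, …, 3.
Per ℓ-value: ℓ=3 → 7.
Orbitals: 7. Each orbital carries two spin states, so 7 × 2 = 14 states.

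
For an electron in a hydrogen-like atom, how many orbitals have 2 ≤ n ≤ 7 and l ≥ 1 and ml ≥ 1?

56

Count contributing orbitals for each principal shell:
n=2 → 1; n=3 → 3; n=4 → 6; n=5 → 10; n=6 → 15; n=7 → 21.
Total orbitals: 1 + 3 + 6 + 10 + 15 + 21 = 56.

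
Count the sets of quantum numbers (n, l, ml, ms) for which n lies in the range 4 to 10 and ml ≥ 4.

Go shell by shell, enumerating (l, ml) with ml ≥ 4:
n=5 → 1; n=6 → 3; n=7 → 6; n=8 → 10; n=9 → 15; n=10 → 21.
Orbitals: 1 + 3 + 6 + 10 + 15 + 21 = 56. Including both spin states (ms = ±1/2) gives 2 × 56 = 112 states.

112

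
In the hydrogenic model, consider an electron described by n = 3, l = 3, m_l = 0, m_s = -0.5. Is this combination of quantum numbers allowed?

No

The orbital quantum number must satisfy 0 ≤ l ≤ n−1. With n = 3 the allowed l values are 0, 1, 2, so l = 3 is out of range.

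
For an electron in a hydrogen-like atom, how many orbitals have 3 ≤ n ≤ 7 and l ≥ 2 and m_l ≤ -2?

35

Per-shell orbital counts meeting the constraint:
n=3 → 1; n=4 → 3; n=5 → 6; n=6 → 10; n=7 → 15.
Total orbitals: 1 + 3 + 6 + 10 + 15 = 35.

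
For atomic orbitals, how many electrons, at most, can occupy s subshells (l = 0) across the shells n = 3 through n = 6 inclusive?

8

An s subshell (l = 0) exists for every n ≥ 1, so shells n = 3, 4, 5, 6 each contribute one — 4 subshells.
Since each s subshell holds 2(2·0+1) = 2 electrons, the total is 4 × 2 = 8.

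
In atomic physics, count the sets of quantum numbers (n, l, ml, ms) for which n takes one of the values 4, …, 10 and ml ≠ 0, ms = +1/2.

For each n in the range, tally the orbitals obeying ml ≠ 0:
n=4 → 12; n=5 → 20; n=6 → 30; n=7 → 42; n=8 → 56; n=9 → 72; n=10 → 90.
Orbitals: 12 + 20 + 30 + 42 + 56 + 72 + 90 = 322. With ms fixed to +1/2 there is one state per orbital, so 322 states.

322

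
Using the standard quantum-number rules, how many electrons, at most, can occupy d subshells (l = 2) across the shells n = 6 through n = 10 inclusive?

A d subshell (l = 2) exists for every n ≥ 3, so shells n = 6, 7, 8, 9, 10 each contribute one — 5 subshells.
Since each d subshell holds 2(2·2+1) = 10 electrons, the total is 5 × 10 = 50.

50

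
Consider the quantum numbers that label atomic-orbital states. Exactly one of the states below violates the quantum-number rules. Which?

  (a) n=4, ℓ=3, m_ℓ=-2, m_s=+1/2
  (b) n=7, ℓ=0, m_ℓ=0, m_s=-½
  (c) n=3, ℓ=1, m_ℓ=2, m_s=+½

(c)

(c) has |m_ℓ| = 2 > ℓ = 1, violating −ℓ ≤ m_ℓ ≤ ℓ.
The remaining sets (a), (b) satisfy all four rules.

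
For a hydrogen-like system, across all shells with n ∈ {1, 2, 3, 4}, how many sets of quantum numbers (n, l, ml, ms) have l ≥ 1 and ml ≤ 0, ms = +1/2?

16

Work shell by shell — for each n, count the (l, ml) pairs that satisfy l ≥ 1 and ml ≤ 0:
n=2 → 2; n=3 → 5; n=4 → 9.
Orbitals: 2 + 5 + 9 = 16. With ms fixed to +1/2 there is one state per orbital, so 16 states.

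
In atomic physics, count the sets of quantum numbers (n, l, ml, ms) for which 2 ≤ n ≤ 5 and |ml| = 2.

24

For each n in the range, tally the orbitals obeying |ml| = 2:
n=3 → 2; n=4 → 4; n=5 → 6.
Orbitals: 2 + 4 + 6 = 12. Including both spin states (ms = ±1/2) gives 2 × 12 = 24 states.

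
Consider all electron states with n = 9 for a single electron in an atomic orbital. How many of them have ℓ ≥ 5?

112

Go through ℓ = 0, …, 8 (the values permitted for n = 9).
The (ℓ, m_ℓ) pairs meeting ℓ ≥ 5 give: ℓ=5 → 11; ℓ=6 → 13; ℓ=7 → 15; ℓ=8 → 17.
Orbitals: 11 + 13 + 15 + 17 = 56. Each orbital carries two spin states, so 56 × 2 = 112 states.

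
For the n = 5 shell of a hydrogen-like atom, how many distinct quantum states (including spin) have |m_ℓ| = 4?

Go through ℓ = 0, …, 4 (the values permitted for n = 5).
Per ℓ-value: ℓ=4 → 2.
Orbitals: 2. Each orbital carries two spin states, so 2 × 2 = 4 states.

4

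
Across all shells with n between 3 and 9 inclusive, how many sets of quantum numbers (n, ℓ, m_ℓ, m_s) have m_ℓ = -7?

6

Count contributing orbitals for each principal shell:
n=8 → 1; n=9 → 2.
Orbitals: 1 + 2 = 3. Including both spin states (m_s = ±1/2) gives 2 × 3 = 6 states.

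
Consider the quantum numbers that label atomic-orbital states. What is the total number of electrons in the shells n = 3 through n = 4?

50

Shell n has n² orbitals: 3²=9 + 4²=16 = 25 orbitals.
Two spin states per orbital: 2 × 25 = 50 electrons.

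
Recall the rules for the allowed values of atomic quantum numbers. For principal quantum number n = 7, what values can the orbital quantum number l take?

0, 1, 2, 3, 4, 5, 6

l is an integer with 0 ≤ l ≤ n−1, so for n = 7: l = 0, 1, 2, 3, 4, 5, 6.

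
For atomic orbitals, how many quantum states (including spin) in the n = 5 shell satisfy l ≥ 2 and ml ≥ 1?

18

With n = 5 the allowed l are 0, 1, …, 4.
The (l, ml) pairs meeting l ≥ 2 and ml ≥ 1 give: l=2 → 2; l=3 → 3; l=4 → 4.
Orbitals: 2 + 3 + 4 = 9. Each orbital carries two spin states, so 9 × 2 = 18 states.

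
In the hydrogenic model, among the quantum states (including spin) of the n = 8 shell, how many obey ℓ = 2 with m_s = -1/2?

5

For n = 8, ℓ ranges over 0 … 7.
Orbitals with ℓ = 2, by ℓ: ℓ=2 → 5.
Orbitals: 5. With m_s fixed to a single value there is one state per orbital, giving 5 states.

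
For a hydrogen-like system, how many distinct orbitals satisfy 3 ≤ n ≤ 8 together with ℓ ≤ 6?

Count contributing orbitals for each principal shell:
n=3 → 9; n=4 → 16; n=5 → 25; n=6 → 36; n=7 → 49; n=8 → 49.
Total orbitals: 9 + 16 + 25 + 36 + 49 + 49 = 184.

184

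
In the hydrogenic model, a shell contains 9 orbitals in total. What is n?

n² = 9 ⇒ n = 3.

n = 3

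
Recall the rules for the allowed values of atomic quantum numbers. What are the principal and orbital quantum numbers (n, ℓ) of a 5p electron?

The leading integer gives n = 5; the letter 'p' means ℓ = 1.

n = 5, ℓ = 1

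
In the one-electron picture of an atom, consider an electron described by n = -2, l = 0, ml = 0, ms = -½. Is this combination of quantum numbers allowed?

The principal quantum number must be a positive integer (n ≥ 1), but here n = -2.

Invalid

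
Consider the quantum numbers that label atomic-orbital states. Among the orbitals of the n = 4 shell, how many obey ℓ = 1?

Go through ℓ = 0, …, 3 (the values permitted for n = 4).
Per ℓ-value: ℓ=1 → 3.
Total orbitals: 3.

3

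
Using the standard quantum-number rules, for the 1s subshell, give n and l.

The leading integer gives n = 1; the letter 's' means l = 0.

n = 1, l = 0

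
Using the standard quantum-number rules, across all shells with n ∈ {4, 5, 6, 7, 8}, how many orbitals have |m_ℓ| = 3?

Per-shell orbital counts meeting the constraint:
n=4 → 2; n=5 → 4; n=6 → 6; n=7 → 8; n=8 → 10.
Total orbitals: 2 + 4 + 6 + 8 + 10 = 30.

30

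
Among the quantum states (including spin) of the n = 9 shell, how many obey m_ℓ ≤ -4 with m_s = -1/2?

15

Go through ℓ = 0, …, 8 (the values permitted for n = 9).
The (ℓ, m_ℓ) pairs meeting m_ℓ ≤ -4 give: ℓ=4 → 1; ℓ=5 → 2; ℓ=6 → 3; ℓ=7 → 4; ℓ=8 → 5.
Orbitals: 1 + 2 + 3 + 4 + 5 = 15. With m_s fixed to a single value there is one state per orbital, giving 15 states.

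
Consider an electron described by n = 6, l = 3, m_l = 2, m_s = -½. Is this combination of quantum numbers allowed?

Yes

n = 6 is a positive integer. l = 3 satisfies 0 ≤ l ≤ n−1 = 5. m_l = 2 lies in the range −l … +l (here −3 … 3). m_s = -1/2 is one of ±1/2.
All four constraints are satisfied.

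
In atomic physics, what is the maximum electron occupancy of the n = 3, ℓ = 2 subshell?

A subshell with ℓ = 2 has 2ℓ+1 = 5 orbitals, each holding 2 electrons (spin ±1/2), so 5 × 2 = 10.

10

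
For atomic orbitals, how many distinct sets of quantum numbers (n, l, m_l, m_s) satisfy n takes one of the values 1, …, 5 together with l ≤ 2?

64

Per-shell orbital counts meeting the constraint:
n=1 → 1; n=2 → 4; n=3 → 9; n=4 → 9; n=5 → 9.
Orbitals: 1 + 4 + 9 + 9 + 9 = 32. Including both spin states (m_s = ±1/2) gives 2 × 32 = 64 states.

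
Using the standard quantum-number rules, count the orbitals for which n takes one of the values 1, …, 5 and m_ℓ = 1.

Treat each shell separately and count matching orbitals:
n=2 → 1; n=3 → 2; n=4 → 3; n=5 → 4.
Total orbitals: 1 + 2 + 3 + 4 = 10.

10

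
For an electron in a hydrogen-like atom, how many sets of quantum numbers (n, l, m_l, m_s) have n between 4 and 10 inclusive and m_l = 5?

For each n in the range, tally the orbitals obeying m_l = 5:
n=6 → 1; n=7 → 2; n=8 → 3; n=9 → 4; n=10 → 5.
Orbitals: 1 + 2 + 3 + 4 + 5 = 15. Including both spin states (m_s = ±1/2) gives 2 × 15 = 30 states.

30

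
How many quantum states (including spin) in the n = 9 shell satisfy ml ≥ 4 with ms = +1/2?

15

Orbitals with ml ≥ 4, by l: l=4 → 1; l=5 → 2; l=6 → 3; l=7 → 4; l=8 → 5.
Orbitals: 1 + 2 + 3 + 4 + 5 = 15. With ms fixed to a single value there is one state per orbital, giving 15 states.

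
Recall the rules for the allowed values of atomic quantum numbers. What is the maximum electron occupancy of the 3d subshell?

A subshell with l = 2 has 2l+1 = 5 orbitals, each holding 2 electrons (spin ±1/2), so 5 × 2 = 10.

10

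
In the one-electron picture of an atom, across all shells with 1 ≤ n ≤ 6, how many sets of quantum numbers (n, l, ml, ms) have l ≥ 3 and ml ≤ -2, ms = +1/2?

For each n in the range, tally the orbitals obeying l ≥ 3 and ml ≤ -2:
n=4 → 2; n=5 → 5; n=6 → 9.
Orbitals: 2 + 5 + 9 = 16. With ms fixed to +1/2 there is one state per orbital, so 16 states.

16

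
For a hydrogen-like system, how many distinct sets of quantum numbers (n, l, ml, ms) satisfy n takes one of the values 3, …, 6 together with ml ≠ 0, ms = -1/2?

68

Work shell by shell — for each n, count the (l, ml) pairs that satisfy ml ≠ 0:
n=3 → 6; n=4 → 12; n=5 → 20; n=6 → 30.
Orbitals: 6 + 12 + 20 + 30 = 68. With ms fixed to -1/2 there is one state per orbital, so 68 states.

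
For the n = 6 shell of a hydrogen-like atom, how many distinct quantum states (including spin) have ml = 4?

The n = 6 shell has l = 0 through 5; check each.
Contributions: l=4 → 1; l=5 → 1.
Orbitals: 1 + 1 = 2. Each orbital carries two spin states, so 2 × 2 = 4 states.

4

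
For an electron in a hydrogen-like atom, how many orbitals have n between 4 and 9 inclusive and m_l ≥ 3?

Treat each shell separately and count matching orbitals:
n=4 → 1; n=5 → 3; n=6 → 6; n=7 → 10; n=8 → 15; n=9 → 21.
Total orbitals: 1 + 3 + 6 + 10 + 15 + 21 = 56.

56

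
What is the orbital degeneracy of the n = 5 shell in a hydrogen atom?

25

The n = 5 shell contains n² = 5² = 25 orbitals.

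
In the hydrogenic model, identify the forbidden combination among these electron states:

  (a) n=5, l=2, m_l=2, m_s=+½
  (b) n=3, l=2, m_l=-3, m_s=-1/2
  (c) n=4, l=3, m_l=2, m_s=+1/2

(b)

(b) has |m_l| = 3 > l = 2, violating −l ≤ m_l ≤ l.
The remaining sets (a), (c) satisfy all four rules.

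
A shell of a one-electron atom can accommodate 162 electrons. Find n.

n = 9

2n² = 162 ⇒ n² = 81 ⇒ n = 9.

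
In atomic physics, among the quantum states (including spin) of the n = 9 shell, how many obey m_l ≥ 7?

6

Go through l = 0, …, 8 (the values permitted for n = 9).
Per l-value: l=7 → 1; l=8 → 2.
Orbitals: 1 + 2 = 3. Each orbital carries two spin states, so 3 × 2 = 6 states.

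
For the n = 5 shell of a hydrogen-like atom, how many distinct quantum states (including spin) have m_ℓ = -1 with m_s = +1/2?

4

With n = 5 the allowed ℓ are 0, 1, …, 4.
Contributions: ℓ=1 → 1; ℓ=2 → 1; ℓ=3 → 1; ℓ=4 → 1.
Orbitals: 1 + 1 + 1 + 1 = 4. With m_s fixed to a single value there is one state per orbital, giving 4 states.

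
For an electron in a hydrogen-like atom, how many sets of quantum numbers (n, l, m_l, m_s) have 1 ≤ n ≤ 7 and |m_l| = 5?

12

Work shell by shell — for each n, count the (l, m_l) pairs that satisfy |m_l| = 5:
n=6 → 2; n=7 → 4.
Orbitals: 2 + 4 = 6. Including both spin states (m_s = ±1/2) gives 2 × 6 = 12 states.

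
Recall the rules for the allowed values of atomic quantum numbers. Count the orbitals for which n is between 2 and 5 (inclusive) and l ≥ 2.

Go shell by shell, enumerating (l, m_l) with l ≥ 2:
n=3 → 5; n=4 → 12; n=5 → 21.
Total orbitals: 5 + 12 + 21 = 38.

38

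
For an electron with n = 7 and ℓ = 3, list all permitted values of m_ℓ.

-3, -2, -1, 0, 1, 2, 3

m_ℓ takes every integer from −ℓ to +ℓ. With ℓ = 3 that gives the 7 values -3, -2, -1, 0, 1, 2, 3.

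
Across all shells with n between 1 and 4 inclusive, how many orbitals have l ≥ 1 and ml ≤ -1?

10

Work shell by shell — for each n, count the (l, ml) pairs that satisfy l ≥ 1 and ml ≤ -1:
n=2 → 1; n=3 → 3; n=4 → 6.
Total orbitals: 1 + 3 + 6 = 10.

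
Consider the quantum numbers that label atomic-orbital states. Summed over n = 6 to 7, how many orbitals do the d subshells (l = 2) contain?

10

A d subshell (l = 2) exists for every n ≥ 3, so shells n = 6, 7 each contribute one — 2 subshells.
Since each d subshell has 2·2+1 = 5 orbitals, the total is 2 × 5 = 10.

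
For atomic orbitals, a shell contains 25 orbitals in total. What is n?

n = 5

n² = 25 ⇒ n = 5.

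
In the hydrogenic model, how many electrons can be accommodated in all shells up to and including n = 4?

60

Total orbitals = 1² + 2² + 3² + 4² = 30. Doubling for spin gives 60 electrons.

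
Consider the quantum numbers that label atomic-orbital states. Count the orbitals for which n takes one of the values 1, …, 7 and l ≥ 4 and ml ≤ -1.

28

Go shell by shell, enumerating (l, ml) with l ≥ 4 and ml ≤ -1:
n=5 → 4; n=6 → 9; n=7 → 15.
Total orbitals: 4 + 9 + 15 = 28.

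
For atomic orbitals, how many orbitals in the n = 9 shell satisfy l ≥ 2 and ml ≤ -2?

With n = 9 the allowed l are 0, 1, …, 8.
Contributions: l=2 → 1; l=3 → 2; l=4 → 3; l=5 → 4; l=6 → 5; l=7 → 6; l=8 → 7.
Total orbitals: 1 + 2 + 3 + 4 + 5 + 6 + 7 = 28.

28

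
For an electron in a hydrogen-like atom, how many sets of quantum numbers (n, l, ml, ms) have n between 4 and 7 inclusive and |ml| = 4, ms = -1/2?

Count contributing orbitals for each principal shell:
n=5 → 2; n=6 → 4; n=7 → 6.
Orbitals: 2 + 4 + 6 = 12. With ms fixed to -1/2 there is one state per orbital, so 12 states.

12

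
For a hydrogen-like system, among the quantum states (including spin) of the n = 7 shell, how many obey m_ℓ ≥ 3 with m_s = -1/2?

10

The (ℓ, m_ℓ) pairs meeting m_ℓ ≥ 3 give: ℓ=3 → 1; ℓ=4 → 2; ℓ=5 → 3; ℓ=6 → 4.
Orbitals: 1 + 2 + 3 + 4 = 10. With m_s fixed to a single value there is one state per orbital, giving 10 states.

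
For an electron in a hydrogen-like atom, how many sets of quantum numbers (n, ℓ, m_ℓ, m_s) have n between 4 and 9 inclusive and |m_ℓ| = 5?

40

Count contributing orbitals for each principal shell:
n=6 → 2; n=7 → 4; n=8 → 6; n=9 → 8.
Orbitals: 2 + 4 + 6 + 8 = 20. Including both spin states (m_s = ±1/2) gives 2 × 20 = 40 states.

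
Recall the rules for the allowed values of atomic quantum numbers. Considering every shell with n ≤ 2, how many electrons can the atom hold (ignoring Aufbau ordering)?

10

Total orbitals = 1² + 2² = 5. Doubling for spin gives 10 electrons.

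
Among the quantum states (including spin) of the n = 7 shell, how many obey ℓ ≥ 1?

96

With n = 7 the allowed ℓ are 0, 1, …, 6.
Orbitals with ℓ ≥ 1, by ℓ: ℓ=1 → 3; ℓ=2 → 5; ℓ=3 → 7; ℓ=4 → 9; ℓ=5 → 11; ℓ=6 → 13.
Orbitals: 3 + 5 + 7 + 9 + 11 + 13 = 48. Each orbital carries two spin states, so 48 × 2 = 96 states.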